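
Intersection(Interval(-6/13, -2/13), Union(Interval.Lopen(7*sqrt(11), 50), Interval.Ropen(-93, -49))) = EmptySet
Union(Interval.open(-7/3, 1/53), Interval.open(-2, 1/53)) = Interval.open(-7/3, 1/53)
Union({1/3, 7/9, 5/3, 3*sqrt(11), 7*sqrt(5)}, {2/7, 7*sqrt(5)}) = {2/7, 1/3, 7/9, 5/3, 3*sqrt(11), 7*sqrt(5)}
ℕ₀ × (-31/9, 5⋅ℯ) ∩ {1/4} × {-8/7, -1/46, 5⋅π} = ∅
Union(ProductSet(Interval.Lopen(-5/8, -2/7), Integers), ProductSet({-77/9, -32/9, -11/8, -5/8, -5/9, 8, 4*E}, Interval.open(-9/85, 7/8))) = Union(ProductSet({-77/9, -32/9, -11/8, -5/8, -5/9, 8, 4*E}, Interval.open(-9/85, 7/8)), ProductSet(Interval.Lopen(-5/8, -2/7), Integers))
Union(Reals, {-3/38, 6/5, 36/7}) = Reals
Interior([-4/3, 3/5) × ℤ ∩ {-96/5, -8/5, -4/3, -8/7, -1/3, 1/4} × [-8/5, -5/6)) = ∅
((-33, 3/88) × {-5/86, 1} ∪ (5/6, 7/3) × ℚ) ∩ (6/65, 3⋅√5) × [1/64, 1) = (5/6, 7/3) × (ℚ ∩ [1/64, 1))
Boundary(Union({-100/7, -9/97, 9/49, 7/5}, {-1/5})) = {-100/7, -1/5, -9/97, 9/49, 7/5}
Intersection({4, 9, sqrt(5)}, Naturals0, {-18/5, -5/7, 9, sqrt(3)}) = {9}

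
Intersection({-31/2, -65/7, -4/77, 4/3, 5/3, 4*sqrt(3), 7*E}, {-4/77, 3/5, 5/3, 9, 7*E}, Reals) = {-4/77, 5/3, 7*E}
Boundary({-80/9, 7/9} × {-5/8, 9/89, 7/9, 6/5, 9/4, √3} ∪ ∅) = {-80/9, 7/9} × {-5/8, 9/89, 7/9, 6/5, 9/4, √3}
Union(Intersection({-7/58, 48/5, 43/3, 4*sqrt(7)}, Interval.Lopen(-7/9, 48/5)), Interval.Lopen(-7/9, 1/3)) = Union({48/5}, Interval.Lopen(-7/9, 1/3))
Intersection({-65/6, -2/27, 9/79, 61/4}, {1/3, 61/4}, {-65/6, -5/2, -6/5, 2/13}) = EmptySet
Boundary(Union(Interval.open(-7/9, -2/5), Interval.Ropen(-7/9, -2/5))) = {-7/9, -2/5}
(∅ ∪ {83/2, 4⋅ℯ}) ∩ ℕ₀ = ∅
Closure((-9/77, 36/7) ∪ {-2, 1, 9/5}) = {-2} ∪ [-9/77, 36/7]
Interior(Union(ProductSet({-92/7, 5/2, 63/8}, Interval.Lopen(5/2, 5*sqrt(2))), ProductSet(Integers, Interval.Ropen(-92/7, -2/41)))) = EmptySet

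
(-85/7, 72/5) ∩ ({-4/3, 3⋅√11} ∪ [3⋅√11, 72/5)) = {-4/3} ∪ [3⋅√11, 72/5)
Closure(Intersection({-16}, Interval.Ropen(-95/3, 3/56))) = {-16}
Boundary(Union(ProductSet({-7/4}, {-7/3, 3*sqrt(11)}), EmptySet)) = ProductSet({-7/4}, {-7/3, 3*sqrt(11)})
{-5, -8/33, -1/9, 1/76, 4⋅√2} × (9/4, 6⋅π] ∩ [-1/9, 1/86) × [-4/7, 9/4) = ∅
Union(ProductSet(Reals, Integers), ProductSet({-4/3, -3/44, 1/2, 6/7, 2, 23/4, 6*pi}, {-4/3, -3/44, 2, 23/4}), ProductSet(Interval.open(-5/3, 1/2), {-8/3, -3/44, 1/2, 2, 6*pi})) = Union(ProductSet({-4/3, -3/44, 1/2, 6/7, 2, 23/4, 6*pi}, {-4/3, -3/44, 2, 23/4}), ProductSet(Interval.open(-5/3, 1/2), {-8/3, -3/44, 1/2, 2, 6*pi}), ProductSet(Reals, Integers))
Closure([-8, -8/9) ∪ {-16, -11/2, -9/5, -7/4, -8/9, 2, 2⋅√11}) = {-16, 2, 2⋅√11} ∪ [-8, -8/9]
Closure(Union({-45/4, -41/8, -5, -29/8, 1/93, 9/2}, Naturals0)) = Union({-45/4, -41/8, -5, -29/8, 1/93, 9/2}, Naturals0)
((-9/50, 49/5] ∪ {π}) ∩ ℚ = ℚ ∩ (-9/50, 49/5]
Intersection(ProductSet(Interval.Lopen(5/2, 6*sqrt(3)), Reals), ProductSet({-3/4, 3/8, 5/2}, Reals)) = EmptySet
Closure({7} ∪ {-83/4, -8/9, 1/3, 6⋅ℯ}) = {-83/4, -8/9, 1/3, 7, 6⋅ℯ}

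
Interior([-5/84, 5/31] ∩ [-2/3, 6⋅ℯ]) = (-5/84, 5/31)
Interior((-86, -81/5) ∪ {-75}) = (-86, -81/5)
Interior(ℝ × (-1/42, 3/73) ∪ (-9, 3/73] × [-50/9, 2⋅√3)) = ((-∞, ∞) × (-1/42, 3/73)) ∪ ((-9, 3/73) × (-50/9, 2⋅√3))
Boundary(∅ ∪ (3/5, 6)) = {3/5, 6}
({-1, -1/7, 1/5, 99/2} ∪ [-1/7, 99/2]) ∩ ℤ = {-1} ∪ {0, 1, …, 49}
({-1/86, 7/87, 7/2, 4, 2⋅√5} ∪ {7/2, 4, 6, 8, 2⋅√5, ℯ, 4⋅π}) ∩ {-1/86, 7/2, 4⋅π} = {-1/86, 7/2, 4⋅π}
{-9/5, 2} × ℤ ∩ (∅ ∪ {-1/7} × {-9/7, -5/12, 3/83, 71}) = ∅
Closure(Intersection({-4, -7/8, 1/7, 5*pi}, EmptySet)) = EmptySet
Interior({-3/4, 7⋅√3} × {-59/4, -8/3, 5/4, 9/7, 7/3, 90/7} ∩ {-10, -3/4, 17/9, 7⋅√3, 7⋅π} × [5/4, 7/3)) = ∅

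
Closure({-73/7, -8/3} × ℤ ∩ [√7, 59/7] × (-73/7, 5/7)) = ∅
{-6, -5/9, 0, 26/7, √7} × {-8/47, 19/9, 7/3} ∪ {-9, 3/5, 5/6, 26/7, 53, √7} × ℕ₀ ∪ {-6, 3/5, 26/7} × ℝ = ({-6, 3/5, 26/7} × ℝ) ∪ ({-9, 3/5, 5/6, 26/7, 53, √7} × ℕ₀) ∪ ({-6, -5/9, 0, 26/7, √7} × {-8/47, 19/9, 7/3})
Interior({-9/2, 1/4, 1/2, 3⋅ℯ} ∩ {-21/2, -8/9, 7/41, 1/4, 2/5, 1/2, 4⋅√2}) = ∅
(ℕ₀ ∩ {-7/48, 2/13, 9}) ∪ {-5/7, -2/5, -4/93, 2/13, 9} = {-5/7, -2/5, -4/93, 2/13, 9}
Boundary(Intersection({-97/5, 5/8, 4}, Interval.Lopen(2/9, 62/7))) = {5/8, 4}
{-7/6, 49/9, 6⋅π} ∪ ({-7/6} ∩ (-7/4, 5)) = {-7/6, 49/9, 6⋅π}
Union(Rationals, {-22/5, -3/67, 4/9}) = Rationals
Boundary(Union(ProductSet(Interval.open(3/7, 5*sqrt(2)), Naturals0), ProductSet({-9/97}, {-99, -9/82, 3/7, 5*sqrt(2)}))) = Union(ProductSet({-9/97}, {-99, -9/82, 3/7, 5*sqrt(2)}), ProductSet(Interval(3/7, 5*sqrt(2)), Naturals0))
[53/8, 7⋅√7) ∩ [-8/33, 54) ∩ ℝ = [53/8, 7⋅√7)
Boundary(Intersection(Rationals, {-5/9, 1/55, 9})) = {-5/9, 1/55, 9}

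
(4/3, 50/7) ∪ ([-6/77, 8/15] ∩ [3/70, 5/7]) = [3/70, 8/15] ∪ (4/3, 50/7)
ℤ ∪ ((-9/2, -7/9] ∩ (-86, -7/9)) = ℤ ∪ (-9/2, -7/9)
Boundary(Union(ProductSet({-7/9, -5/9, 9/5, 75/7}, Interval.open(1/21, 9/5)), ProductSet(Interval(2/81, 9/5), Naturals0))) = Union(ProductSet({-7/9, -5/9, 9/5, 75/7}, Interval(1/21, 9/5)), ProductSet(Interval(2/81, 9/5), Naturals0))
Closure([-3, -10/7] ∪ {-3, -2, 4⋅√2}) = [-3, -10/7] ∪ {4⋅√2}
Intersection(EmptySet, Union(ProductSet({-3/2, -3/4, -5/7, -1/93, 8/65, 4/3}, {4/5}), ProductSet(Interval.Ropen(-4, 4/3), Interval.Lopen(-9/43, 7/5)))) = EmptySet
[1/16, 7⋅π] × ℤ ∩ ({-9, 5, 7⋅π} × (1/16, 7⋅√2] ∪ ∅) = {5, 7⋅π} × {1, 2, …, 9}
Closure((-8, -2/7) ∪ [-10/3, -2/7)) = [-8, -2/7]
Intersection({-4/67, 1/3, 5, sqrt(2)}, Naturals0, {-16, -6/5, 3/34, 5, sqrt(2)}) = {5}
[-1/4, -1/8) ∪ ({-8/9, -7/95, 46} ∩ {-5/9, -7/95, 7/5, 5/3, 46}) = [-1/4, -1/8) ∪ {-7/95, 46}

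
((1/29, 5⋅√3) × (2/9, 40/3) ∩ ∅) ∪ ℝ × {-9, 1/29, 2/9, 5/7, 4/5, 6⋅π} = ℝ × {-9, 1/29, 2/9, 5/7, 4/5, 6⋅π}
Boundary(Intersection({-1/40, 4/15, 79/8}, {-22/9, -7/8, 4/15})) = {4/15}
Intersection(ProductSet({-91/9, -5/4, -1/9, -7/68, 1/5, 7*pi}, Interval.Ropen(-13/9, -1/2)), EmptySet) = EmptySet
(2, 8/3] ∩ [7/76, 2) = ∅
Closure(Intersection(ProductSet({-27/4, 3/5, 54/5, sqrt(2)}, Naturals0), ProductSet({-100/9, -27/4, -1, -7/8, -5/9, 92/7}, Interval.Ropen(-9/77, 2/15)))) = ProductSet({-27/4}, Range(0, 1, 1))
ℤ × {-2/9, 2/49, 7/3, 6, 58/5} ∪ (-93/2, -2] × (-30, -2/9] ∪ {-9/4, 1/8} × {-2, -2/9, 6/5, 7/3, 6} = (ℤ × {-2/9, 2/49, 7/3, 6, 58/5}) ∪ ({-9/4, 1/8} × {-2, -2/9, 6/5, 7/3, 6}) ∪ ((-93/2, -2] × (-30, -2/9])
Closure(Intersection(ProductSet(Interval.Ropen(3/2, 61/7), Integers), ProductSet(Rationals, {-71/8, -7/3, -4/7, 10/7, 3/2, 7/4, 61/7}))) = EmptySet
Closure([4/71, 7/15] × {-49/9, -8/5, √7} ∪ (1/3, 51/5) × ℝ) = ([1/3, 51/5] × ℝ) ∪ ([4/71, 7/15] × {-49/9, -8/5, √7})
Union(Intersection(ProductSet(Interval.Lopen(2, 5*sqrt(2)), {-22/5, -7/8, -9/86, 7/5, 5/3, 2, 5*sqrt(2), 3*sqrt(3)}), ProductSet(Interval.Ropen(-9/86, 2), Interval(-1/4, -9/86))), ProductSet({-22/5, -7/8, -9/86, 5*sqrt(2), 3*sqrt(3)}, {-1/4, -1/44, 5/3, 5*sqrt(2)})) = ProductSet({-22/5, -7/8, -9/86, 5*sqrt(2), 3*sqrt(3)}, {-1/4, -1/44, 5/3, 5*sqrt(2)})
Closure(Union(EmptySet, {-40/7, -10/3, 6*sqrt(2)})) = {-40/7, -10/3, 6*sqrt(2)}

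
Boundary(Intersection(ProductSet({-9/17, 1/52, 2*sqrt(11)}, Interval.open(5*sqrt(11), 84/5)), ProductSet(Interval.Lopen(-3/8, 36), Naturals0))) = EmptySet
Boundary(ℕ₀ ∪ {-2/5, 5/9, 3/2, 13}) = {-2/5, 5/9, 3/2} ∪ ℕ₀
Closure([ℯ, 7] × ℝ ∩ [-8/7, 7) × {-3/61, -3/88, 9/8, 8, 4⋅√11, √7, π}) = [ℯ, 7] × {-3/61, -3/88, 9/8, 8, 4⋅√11, √7, π}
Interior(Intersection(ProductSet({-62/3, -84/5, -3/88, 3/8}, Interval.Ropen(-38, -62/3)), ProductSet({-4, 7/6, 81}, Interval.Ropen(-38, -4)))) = EmptySet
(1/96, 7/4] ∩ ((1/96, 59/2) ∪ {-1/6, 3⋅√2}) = (1/96, 7/4]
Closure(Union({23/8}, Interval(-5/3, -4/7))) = Union({23/8}, Interval(-5/3, -4/7))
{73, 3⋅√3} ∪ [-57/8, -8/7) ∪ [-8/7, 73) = [-57/8, 73]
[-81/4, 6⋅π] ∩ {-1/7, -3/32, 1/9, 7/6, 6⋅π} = {-1/7, -3/32, 1/9, 7/6, 6⋅π}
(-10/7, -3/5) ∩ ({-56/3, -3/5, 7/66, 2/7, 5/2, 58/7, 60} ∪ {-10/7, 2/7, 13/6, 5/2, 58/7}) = ∅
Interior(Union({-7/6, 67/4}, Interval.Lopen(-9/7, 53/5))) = Interval.open(-9/7, 53/5)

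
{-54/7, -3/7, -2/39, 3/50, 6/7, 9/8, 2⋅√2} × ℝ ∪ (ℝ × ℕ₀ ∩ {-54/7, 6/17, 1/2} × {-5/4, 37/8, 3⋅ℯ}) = {-54/7, -3/7, -2/39, 3/50, 6/7, 9/8, 2⋅√2} × ℝ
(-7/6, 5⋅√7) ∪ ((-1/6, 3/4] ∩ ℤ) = (-7/6, 5⋅√7) ∪ {0}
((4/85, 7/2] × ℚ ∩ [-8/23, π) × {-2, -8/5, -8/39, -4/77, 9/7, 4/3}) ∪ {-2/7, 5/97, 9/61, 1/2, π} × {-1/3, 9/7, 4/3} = ({-2/7, 5/97, 9/61, 1/2, π} × {-1/3, 9/7, 4/3}) ∪ ((4/85, π) × {-2, -8/5, -8/39, -4/77, 9/7, 4/3})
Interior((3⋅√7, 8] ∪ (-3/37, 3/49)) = (-3/37, 3/49) ∪ (3⋅√7, 8)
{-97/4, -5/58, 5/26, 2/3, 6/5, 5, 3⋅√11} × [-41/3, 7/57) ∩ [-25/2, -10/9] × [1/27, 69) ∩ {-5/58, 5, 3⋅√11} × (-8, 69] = ∅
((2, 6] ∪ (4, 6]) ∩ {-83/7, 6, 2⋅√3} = {6, 2⋅√3}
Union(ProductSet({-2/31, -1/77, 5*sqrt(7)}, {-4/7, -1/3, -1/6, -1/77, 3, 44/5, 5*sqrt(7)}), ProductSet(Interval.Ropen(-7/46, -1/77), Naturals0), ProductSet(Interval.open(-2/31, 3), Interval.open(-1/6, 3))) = Union(ProductSet({-2/31, -1/77, 5*sqrt(7)}, {-4/7, -1/3, -1/6, -1/77, 3, 44/5, 5*sqrt(7)}), ProductSet(Interval.Ropen(-7/46, -1/77), Naturals0), ProductSet(Interval.open(-2/31, 3), Interval.open(-1/6, 3)))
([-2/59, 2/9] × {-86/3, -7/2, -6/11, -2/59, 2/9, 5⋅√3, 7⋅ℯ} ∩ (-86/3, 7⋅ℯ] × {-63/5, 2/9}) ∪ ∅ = [-2/59, 2/9] × {2/9}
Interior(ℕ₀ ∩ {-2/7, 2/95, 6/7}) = ∅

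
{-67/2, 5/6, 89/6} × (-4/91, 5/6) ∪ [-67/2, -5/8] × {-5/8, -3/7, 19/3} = ({-67/2, 5/6, 89/6} × (-4/91, 5/6)) ∪ ([-67/2, -5/8] × {-5/8, -3/7, 19/3})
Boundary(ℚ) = ℝ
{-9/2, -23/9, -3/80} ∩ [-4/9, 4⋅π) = {-3/80}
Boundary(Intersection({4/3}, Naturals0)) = EmptySet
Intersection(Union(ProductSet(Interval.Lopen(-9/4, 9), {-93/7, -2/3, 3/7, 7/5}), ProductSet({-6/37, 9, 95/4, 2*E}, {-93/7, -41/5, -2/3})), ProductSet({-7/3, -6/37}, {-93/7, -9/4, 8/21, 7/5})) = ProductSet({-6/37}, {-93/7, 7/5})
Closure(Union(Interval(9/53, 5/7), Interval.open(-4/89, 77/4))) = Interval(-4/89, 77/4)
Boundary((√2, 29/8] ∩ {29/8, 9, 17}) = {29/8}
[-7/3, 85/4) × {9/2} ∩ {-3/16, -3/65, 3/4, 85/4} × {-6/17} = ∅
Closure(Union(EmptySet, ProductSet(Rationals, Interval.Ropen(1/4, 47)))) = ProductSet(Reals, Interval(1/4, 47))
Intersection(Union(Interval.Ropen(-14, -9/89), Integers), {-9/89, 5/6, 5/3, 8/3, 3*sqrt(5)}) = EmptySet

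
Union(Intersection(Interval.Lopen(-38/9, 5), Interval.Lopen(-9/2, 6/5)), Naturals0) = Union(Interval.Lopen(-38/9, 6/5), Naturals0)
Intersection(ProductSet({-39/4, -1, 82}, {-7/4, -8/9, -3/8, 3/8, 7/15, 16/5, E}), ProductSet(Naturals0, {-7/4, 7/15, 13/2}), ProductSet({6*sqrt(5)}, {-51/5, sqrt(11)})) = EmptySet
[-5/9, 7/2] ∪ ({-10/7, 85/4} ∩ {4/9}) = [-5/9, 7/2]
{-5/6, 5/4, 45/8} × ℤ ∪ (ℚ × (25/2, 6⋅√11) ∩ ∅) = {-5/6, 5/4, 45/8} × ℤ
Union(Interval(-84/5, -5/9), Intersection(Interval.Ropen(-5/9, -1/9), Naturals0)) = Interval(-84/5, -5/9)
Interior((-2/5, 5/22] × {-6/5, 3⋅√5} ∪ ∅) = ∅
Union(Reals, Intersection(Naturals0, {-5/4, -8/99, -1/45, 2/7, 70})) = Reals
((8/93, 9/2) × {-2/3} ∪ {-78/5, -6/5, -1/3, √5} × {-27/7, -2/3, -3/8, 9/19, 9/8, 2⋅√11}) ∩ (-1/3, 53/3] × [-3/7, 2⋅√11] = {√5} × {-3/8, 9/19, 9/8, 2⋅√11}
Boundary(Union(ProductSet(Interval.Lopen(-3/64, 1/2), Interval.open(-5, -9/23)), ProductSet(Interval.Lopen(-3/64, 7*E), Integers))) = Union(ProductSet({-3/64, 1/2}, Interval(-5, -9/23)), ProductSet(Interval(-3/64, 1/2), {-5, -9/23}), ProductSet(Interval(-3/64, 7*E), Complement(Integers, Interval.open(-5, -9/23))), ProductSet(Union({-3/64}, Interval(1/2, 7*E)), Integers))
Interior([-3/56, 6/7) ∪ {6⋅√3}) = (-3/56, 6/7)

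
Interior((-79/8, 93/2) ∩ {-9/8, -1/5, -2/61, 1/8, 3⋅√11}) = ∅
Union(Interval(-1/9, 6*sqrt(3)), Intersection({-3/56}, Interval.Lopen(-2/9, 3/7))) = Interval(-1/9, 6*sqrt(3))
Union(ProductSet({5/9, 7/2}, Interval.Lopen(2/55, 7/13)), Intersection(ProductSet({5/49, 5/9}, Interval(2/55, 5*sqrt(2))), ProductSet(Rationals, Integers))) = Union(ProductSet({5/49, 5/9}, Range(1, 8, 1)), ProductSet({5/9, 7/2}, Interval.Lopen(2/55, 7/13)))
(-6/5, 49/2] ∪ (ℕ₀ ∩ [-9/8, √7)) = (-6/5, 49/2] ∪ {0, 1, 2}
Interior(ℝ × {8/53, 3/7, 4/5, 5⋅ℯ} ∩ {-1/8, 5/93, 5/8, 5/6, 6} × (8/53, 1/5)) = ∅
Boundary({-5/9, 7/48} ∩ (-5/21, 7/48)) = ∅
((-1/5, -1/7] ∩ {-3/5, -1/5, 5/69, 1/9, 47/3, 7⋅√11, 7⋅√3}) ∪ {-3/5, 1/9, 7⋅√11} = {-3/5, 1/9, 7⋅√11}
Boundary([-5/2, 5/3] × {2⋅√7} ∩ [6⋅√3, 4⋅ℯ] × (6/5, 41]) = ∅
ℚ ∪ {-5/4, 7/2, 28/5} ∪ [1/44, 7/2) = ℚ ∪ [1/44, 7/2]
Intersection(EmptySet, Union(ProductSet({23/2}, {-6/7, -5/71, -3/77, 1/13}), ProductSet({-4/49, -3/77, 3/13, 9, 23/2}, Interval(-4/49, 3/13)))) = EmptySet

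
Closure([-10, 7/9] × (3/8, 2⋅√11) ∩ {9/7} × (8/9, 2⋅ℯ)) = ∅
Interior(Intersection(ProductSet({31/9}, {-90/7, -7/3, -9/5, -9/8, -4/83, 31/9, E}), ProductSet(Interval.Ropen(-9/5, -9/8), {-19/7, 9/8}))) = EmptySet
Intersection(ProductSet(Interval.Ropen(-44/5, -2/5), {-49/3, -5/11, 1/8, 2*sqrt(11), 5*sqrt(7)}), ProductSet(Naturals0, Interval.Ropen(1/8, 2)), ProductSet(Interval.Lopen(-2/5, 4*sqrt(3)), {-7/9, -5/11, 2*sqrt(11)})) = EmptySet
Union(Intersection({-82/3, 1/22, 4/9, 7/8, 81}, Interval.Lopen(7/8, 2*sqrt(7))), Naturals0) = Naturals0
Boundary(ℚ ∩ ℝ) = ℝ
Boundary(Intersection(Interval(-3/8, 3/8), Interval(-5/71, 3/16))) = {-5/71, 3/16}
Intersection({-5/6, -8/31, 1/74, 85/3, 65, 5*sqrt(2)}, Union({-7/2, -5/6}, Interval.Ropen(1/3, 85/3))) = {-5/6, 5*sqrt(2)}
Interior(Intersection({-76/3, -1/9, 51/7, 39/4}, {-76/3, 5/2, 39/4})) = EmptySet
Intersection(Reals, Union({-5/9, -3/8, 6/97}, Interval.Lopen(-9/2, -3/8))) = Union({6/97}, Interval.Lopen(-9/2, -3/8))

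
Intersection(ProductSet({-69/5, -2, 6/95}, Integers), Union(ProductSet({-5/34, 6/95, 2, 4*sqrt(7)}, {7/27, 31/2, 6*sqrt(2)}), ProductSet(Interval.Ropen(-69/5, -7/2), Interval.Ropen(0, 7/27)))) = ProductSet({-69/5}, Range(0, 1, 1))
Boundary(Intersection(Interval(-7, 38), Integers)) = Range(-7, 39, 1)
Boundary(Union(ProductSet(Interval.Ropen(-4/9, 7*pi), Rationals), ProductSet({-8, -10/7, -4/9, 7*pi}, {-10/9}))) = Union(ProductSet({-8, -10/7, -4/9, 7*pi}, {-10/9}), ProductSet(Interval(-4/9, 7*pi), Reals))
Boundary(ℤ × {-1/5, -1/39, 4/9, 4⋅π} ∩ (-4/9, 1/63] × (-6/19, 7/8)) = {0} × {-1/5, -1/39, 4/9}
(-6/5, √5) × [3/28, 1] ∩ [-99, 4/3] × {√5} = ∅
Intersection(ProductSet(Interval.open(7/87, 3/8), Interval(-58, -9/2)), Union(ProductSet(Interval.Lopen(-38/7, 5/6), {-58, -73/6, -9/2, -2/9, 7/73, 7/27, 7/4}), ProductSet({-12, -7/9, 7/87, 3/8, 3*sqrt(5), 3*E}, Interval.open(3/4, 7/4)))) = ProductSet(Interval.open(7/87, 3/8), {-58, -73/6, -9/2})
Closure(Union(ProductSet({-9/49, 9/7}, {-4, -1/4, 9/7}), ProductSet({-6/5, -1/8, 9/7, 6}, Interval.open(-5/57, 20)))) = Union(ProductSet({-9/49, 9/7}, {-4, -1/4, 9/7}), ProductSet({-6/5, -1/8, 9/7, 6}, Interval(-5/57, 20)))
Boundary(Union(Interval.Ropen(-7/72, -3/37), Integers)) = Union(Complement(Integers, Interval.open(-7/72, -3/37)), {-7/72, -3/37})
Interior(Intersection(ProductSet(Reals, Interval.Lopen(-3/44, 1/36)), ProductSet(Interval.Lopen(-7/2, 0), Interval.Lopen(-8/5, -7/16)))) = EmptySet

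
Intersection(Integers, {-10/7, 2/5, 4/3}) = EmptySet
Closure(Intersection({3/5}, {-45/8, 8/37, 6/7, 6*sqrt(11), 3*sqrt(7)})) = EmptySet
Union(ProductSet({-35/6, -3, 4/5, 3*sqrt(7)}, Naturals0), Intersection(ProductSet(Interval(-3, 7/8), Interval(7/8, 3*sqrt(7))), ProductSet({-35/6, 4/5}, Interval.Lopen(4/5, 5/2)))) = Union(ProductSet({4/5}, Interval(7/8, 5/2)), ProductSet({-35/6, -3, 4/5, 3*sqrt(7)}, Naturals0))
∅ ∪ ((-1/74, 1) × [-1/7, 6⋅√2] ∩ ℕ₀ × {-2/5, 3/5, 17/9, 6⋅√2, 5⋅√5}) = {0} × {3/5, 17/9, 6⋅√2}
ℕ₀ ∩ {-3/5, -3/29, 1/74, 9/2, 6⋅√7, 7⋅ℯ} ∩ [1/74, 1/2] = ∅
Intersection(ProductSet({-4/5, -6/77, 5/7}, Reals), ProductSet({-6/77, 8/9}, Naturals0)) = ProductSet({-6/77}, Naturals0)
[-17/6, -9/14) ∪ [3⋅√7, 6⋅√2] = [-17/6, -9/14) ∪ [3⋅√7, 6⋅√2]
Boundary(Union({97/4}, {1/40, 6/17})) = {1/40, 6/17, 97/4}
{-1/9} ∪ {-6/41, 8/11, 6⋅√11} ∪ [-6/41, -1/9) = [-6/41, -1/9] ∪ {8/11, 6⋅√11}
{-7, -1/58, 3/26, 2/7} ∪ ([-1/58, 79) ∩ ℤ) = {-7, -1/58, 3/26, 2/7} ∪ {0, 1, …, 78}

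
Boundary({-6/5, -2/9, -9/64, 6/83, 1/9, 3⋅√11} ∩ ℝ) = {-6/5, -2/9, -9/64, 6/83, 1/9, 3⋅√11}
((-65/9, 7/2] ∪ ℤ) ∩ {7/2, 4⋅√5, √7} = {7/2, √7}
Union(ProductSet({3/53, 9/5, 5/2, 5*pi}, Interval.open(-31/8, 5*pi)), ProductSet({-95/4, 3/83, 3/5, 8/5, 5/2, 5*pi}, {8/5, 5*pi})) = Union(ProductSet({3/53, 9/5, 5/2, 5*pi}, Interval.open(-31/8, 5*pi)), ProductSet({-95/4, 3/83, 3/5, 8/5, 5/2, 5*pi}, {8/5, 5*pi}))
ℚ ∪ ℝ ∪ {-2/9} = ℝ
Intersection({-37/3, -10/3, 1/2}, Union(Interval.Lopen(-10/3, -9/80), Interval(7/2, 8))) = EmptySet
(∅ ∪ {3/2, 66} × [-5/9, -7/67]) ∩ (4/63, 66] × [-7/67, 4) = {3/2, 66} × {-7/67}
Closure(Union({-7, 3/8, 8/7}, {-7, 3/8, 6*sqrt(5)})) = {-7, 3/8, 8/7, 6*sqrt(5)}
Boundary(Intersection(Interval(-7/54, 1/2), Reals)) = {-7/54, 1/2}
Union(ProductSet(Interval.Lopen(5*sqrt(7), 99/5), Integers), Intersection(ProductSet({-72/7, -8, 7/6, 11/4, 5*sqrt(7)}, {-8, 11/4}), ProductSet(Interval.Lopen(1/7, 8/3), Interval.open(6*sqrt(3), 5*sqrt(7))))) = ProductSet(Interval.Lopen(5*sqrt(7), 99/5), Integers)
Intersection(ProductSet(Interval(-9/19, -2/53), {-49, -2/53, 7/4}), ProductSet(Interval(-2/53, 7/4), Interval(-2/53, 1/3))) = ProductSet({-2/53}, {-2/53})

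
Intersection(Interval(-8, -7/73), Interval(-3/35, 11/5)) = EmptySet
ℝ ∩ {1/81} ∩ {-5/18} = ∅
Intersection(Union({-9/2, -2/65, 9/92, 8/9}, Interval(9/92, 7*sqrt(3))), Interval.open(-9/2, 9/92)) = {-2/65}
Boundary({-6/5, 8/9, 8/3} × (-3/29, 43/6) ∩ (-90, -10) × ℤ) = ∅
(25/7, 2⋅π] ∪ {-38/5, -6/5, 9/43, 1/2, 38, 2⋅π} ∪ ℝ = (-∞, ∞)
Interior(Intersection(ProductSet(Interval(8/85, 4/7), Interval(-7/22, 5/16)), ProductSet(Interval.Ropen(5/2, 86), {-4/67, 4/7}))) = EmptySet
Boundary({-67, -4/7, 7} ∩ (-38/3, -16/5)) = ∅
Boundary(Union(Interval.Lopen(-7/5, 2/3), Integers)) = Union(Complement(Integers, Interval.open(-7/5, 2/3)), {-7/5, 2/3})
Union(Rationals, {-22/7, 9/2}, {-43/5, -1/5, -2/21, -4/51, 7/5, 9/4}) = Rationals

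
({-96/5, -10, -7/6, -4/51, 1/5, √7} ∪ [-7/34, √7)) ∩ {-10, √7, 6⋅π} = {-10, √7}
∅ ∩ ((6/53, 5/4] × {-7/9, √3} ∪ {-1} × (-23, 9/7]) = ∅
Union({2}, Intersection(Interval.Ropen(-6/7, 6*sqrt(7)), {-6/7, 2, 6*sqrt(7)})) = {-6/7, 2}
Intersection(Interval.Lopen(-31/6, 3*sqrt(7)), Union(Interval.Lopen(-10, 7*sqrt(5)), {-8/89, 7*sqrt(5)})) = Interval.Lopen(-31/6, 3*sqrt(7))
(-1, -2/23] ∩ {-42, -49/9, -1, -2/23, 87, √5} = {-2/23}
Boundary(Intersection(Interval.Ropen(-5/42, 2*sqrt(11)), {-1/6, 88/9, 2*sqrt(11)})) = EmptySet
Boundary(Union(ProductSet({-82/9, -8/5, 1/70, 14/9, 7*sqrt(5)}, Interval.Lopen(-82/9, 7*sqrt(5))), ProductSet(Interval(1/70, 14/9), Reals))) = Union(ProductSet({1/70, 14/9}, Reals), ProductSet({-82/9, -8/5, 1/70, 14/9, 7*sqrt(5)}, Interval(-82/9, 7*sqrt(5))))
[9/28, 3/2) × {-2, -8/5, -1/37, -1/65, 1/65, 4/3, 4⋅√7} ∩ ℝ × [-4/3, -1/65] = [9/28, 3/2) × {-1/37, -1/65}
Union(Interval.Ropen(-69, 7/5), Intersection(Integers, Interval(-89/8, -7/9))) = Union(Interval.Ropen(-69, 7/5), Range(-11, 0, 1))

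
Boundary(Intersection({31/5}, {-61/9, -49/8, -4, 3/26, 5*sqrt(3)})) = EmptySet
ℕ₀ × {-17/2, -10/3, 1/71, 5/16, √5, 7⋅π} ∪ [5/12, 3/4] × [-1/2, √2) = ([5/12, 3/4] × [-1/2, √2)) ∪ (ℕ₀ × {-17/2, -10/3, 1/71, 5/16, √5, 7⋅π})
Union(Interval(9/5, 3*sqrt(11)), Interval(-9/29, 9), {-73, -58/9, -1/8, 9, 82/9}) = Union({-73, -58/9}, Interval(-9/29, 3*sqrt(11)))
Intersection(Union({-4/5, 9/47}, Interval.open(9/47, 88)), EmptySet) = EmptySet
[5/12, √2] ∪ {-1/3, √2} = {-1/3} ∪ [5/12, √2]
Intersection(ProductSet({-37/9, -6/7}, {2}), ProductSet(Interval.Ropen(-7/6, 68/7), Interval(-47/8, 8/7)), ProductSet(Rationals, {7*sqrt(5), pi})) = EmptySet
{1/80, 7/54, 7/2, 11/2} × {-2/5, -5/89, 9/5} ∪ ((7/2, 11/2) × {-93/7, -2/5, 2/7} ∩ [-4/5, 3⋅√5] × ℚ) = ({1/80, 7/54, 7/2, 11/2} × {-2/5, -5/89, 9/5}) ∪ ((7/2, 11/2) × {-93/7, -2/5, 2/7})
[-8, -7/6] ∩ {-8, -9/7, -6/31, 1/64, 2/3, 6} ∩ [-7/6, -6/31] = ∅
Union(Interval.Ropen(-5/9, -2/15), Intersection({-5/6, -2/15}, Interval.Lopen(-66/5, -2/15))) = Union({-5/6}, Interval(-5/9, -2/15))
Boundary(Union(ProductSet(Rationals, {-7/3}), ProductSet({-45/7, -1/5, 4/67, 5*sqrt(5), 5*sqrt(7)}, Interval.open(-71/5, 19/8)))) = Union(ProductSet({-45/7, -1/5, 4/67, 5*sqrt(5), 5*sqrt(7)}, Interval(-71/5, 19/8)), ProductSet(Reals, {-7/3}))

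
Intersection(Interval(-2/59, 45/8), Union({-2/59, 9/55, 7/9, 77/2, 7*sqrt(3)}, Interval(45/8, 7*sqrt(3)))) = {-2/59, 9/55, 7/9, 45/8}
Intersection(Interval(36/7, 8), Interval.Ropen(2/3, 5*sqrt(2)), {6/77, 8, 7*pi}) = EmptySet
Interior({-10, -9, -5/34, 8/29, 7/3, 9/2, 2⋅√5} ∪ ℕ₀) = ∅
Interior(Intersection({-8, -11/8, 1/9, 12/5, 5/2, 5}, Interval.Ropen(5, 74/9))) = EmptySet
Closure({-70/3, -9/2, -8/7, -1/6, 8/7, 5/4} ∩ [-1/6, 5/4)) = {-1/6, 8/7}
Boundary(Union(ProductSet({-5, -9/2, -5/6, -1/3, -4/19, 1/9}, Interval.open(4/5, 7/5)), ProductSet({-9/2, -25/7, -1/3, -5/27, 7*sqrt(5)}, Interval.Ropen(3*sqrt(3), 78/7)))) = Union(ProductSet({-9/2, -25/7, -1/3, -5/27, 7*sqrt(5)}, Interval(3*sqrt(3), 78/7)), ProductSet({-5, -9/2, -5/6, -1/3, -4/19, 1/9}, Interval(4/5, 7/5)))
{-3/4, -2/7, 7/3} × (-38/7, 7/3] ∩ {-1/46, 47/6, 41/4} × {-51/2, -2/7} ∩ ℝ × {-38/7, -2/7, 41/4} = ∅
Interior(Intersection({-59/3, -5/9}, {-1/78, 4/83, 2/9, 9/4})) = EmptySet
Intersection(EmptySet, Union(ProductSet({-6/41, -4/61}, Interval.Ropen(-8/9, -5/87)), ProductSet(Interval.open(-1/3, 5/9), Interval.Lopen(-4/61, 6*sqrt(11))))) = EmptySet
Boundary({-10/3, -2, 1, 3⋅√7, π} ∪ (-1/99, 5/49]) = {-10/3, -2, -1/99, 5/49, 1, 3⋅√7, π}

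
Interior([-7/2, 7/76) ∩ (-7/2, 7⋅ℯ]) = (-7/2, 7/76)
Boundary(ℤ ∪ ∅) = ℤ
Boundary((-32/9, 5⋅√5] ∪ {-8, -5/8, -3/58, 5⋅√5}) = {-8, -32/9, 5⋅√5}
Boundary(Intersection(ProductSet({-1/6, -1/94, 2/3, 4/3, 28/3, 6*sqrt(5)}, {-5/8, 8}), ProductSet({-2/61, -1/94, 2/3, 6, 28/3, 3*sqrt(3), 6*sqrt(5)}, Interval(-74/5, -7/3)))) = EmptySet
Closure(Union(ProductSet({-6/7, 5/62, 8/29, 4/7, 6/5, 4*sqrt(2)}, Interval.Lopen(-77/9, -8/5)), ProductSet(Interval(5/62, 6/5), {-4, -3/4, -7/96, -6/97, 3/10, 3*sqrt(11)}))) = Union(ProductSet({-6/7, 5/62, 8/29, 4/7, 6/5, 4*sqrt(2)}, Interval(-77/9, -8/5)), ProductSet(Interval(5/62, 6/5), {-4, -3/4, -7/96, -6/97, 3/10, 3*sqrt(11)}))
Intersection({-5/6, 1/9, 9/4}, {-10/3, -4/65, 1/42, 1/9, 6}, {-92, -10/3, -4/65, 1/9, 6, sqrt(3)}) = {1/9}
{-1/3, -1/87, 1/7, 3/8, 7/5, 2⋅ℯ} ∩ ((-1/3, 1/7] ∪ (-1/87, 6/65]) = {-1/87, 1/7}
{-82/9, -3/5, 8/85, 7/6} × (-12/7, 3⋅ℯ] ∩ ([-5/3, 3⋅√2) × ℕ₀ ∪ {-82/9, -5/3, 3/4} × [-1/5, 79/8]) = ({-3/5, 8/85, 7/6} × {0, 1, …, 8}) ∪ ({-82/9} × [-1/5, 3⋅ℯ])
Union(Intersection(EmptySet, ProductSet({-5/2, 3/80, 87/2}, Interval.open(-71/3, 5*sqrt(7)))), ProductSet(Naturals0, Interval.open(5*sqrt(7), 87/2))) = ProductSet(Naturals0, Interval.open(5*sqrt(7), 87/2))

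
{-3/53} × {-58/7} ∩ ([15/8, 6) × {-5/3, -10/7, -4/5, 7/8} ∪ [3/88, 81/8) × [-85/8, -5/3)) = ∅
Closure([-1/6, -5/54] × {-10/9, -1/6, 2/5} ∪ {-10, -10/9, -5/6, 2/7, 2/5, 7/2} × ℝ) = ({-10, -10/9, -5/6, 2/7, 2/5, 7/2} × ℝ) ∪ ([-1/6, -5/54] × {-10/9, -1/6, 2/5})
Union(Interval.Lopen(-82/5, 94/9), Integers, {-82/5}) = Union(Integers, Interval(-82/5, 94/9))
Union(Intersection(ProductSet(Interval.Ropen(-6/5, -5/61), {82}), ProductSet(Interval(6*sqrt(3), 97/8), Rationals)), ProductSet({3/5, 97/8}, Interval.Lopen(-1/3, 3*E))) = ProductSet({3/5, 97/8}, Interval.Lopen(-1/3, 3*E))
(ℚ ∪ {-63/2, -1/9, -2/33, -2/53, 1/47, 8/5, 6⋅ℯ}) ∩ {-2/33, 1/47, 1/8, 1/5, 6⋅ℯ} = {-2/33, 1/47, 1/8, 1/5, 6⋅ℯ}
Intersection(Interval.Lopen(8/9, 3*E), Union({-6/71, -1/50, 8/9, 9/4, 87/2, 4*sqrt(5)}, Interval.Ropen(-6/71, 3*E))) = Interval.open(8/9, 3*E)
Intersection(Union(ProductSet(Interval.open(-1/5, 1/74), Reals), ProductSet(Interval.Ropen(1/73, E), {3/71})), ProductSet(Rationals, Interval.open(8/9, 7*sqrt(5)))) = ProductSet(Intersection(Interval.open(-1/5, 1/74), Rationals), Interval.open(8/9, 7*sqrt(5)))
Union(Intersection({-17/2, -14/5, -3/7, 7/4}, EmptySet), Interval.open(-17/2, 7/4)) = Interval.open(-17/2, 7/4)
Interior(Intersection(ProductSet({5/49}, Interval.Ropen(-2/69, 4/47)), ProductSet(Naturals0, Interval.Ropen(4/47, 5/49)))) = EmptySet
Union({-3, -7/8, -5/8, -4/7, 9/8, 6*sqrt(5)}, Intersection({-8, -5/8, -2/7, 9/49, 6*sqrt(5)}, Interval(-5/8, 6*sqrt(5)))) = {-3, -7/8, -5/8, -4/7, -2/7, 9/49, 9/8, 6*sqrt(5)}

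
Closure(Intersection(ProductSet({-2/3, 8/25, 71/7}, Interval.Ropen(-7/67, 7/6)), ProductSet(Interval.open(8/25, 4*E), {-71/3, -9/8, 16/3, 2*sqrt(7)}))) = EmptySet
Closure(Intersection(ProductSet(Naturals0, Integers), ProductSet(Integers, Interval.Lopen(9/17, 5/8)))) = EmptySet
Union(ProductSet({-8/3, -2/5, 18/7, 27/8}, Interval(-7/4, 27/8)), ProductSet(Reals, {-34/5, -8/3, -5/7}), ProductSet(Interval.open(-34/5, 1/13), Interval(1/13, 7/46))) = Union(ProductSet({-8/3, -2/5, 18/7, 27/8}, Interval(-7/4, 27/8)), ProductSet(Interval.open(-34/5, 1/13), Interval(1/13, 7/46)), ProductSet(Reals, {-34/5, -8/3, -5/7}))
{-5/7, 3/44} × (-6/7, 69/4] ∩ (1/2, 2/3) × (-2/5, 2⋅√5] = ∅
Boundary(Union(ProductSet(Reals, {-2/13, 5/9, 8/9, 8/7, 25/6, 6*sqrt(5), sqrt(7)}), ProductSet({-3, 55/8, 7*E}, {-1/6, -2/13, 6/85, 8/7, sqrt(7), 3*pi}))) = Union(ProductSet({-3, 55/8, 7*E}, {-1/6, -2/13, 6/85, 8/7, sqrt(7), 3*pi}), ProductSet(Reals, {-2/13, 5/9, 8/9, 8/7, 25/6, 6*sqrt(5), sqrt(7)}))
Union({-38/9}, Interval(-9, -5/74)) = Interval(-9, -5/74)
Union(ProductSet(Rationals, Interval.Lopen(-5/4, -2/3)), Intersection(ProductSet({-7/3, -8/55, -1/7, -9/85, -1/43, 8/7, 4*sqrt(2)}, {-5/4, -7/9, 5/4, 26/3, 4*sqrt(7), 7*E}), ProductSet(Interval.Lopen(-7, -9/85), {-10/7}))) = ProductSet(Rationals, Interval.Lopen(-5/4, -2/3))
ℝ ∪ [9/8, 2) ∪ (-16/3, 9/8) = (-∞, ∞)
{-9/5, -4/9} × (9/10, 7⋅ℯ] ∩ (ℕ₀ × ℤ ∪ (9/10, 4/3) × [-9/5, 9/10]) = ∅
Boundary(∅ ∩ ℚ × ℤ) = ∅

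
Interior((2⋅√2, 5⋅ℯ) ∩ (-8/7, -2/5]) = ∅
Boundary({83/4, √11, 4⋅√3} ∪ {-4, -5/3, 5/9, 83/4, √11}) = {-4, -5/3, 5/9, 83/4, √11, 4⋅√3}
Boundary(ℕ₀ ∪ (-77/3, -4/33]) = {-77/3, -4/33} ∪ (ℕ₀ \ (-77/3, -4/33))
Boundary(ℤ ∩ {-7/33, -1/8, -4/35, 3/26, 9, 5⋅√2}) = {9}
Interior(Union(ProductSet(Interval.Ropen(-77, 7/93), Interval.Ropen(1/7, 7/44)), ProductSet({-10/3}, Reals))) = ProductSet(Interval.open(-77, 7/93), Interval.open(1/7, 7/44))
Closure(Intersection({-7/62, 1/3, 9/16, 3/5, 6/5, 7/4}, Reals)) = {-7/62, 1/3, 9/16, 3/5, 6/5, 7/4}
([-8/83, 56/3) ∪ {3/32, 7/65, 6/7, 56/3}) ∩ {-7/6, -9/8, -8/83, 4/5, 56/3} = {-8/83, 4/5, 56/3}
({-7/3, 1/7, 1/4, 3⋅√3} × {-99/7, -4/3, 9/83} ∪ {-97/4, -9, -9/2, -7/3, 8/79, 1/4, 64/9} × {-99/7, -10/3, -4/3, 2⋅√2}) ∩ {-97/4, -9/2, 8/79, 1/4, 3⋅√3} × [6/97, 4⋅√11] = ({1/4, 3⋅√3} × {9/83}) ∪ ({-97/4, -9/2, 8/79, 1/4} × {2⋅√2})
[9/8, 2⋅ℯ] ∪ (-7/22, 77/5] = (-7/22, 77/5]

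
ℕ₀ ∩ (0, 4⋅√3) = {1, 2, …, 6}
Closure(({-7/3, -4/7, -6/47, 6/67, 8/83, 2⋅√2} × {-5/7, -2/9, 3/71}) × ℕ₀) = ({-7/3, -4/7, -6/47, 6/67, 8/83, 2⋅√2} × {-5/7, -2/9, 3/71}) × ℕ₀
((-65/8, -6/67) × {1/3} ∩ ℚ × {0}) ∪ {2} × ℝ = {2} × ℝ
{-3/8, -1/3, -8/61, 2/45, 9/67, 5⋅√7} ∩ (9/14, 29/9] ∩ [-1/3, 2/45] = ∅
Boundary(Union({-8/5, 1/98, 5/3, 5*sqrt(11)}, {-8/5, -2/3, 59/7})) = {-8/5, -2/3, 1/98, 5/3, 59/7, 5*sqrt(11)}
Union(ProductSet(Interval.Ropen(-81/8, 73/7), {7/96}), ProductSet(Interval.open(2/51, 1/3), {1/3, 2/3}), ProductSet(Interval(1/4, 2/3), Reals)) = Union(ProductSet(Interval.Ropen(-81/8, 73/7), {7/96}), ProductSet(Interval.open(2/51, 1/3), {1/3, 2/3}), ProductSet(Interval(1/4, 2/3), Reals))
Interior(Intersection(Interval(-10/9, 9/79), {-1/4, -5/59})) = EmptySet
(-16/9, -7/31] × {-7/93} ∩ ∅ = ∅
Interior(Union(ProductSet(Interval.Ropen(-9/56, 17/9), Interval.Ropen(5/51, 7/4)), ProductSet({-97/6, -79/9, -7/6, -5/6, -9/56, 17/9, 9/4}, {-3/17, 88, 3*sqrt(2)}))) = ProductSet(Interval.open(-9/56, 17/9), Interval.open(5/51, 7/4))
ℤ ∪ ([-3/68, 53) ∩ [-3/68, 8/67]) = ℤ ∪ [-3/68, 8/67]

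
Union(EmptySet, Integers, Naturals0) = Integers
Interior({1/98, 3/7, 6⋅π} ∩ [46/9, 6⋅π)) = ∅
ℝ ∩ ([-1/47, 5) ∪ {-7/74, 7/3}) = {-7/74} ∪ [-1/47, 5)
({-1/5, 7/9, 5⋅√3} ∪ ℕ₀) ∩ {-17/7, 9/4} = ∅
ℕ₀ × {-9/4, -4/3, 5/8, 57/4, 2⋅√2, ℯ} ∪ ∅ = ℕ₀ × {-9/4, -4/3, 5/8, 57/4, 2⋅√2, ℯ}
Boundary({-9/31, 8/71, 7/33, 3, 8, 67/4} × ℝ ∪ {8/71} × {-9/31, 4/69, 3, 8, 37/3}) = {-9/31, 8/71, 7/33, 3, 8, 67/4} × ℝ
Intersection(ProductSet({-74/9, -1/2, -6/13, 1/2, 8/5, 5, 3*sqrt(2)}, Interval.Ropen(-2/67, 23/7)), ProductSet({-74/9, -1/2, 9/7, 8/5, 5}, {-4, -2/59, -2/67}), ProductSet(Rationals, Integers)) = EmptySet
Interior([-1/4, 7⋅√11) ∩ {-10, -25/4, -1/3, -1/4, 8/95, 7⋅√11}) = ∅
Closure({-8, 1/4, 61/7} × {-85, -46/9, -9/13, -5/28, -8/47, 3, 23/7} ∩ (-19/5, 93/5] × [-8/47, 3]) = {1/4, 61/7} × {-8/47, 3}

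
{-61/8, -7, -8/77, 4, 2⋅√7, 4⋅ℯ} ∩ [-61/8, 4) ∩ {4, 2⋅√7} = ∅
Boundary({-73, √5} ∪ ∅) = {-73, √5}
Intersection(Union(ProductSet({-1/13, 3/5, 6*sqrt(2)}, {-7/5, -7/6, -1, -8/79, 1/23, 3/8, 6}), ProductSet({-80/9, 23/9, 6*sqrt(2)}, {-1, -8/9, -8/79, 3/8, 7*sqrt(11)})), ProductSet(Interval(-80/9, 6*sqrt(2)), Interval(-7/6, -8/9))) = Union(ProductSet({-80/9, 23/9, 6*sqrt(2)}, {-1, -8/9}), ProductSet({-1/13, 3/5, 6*sqrt(2)}, {-7/6, -1}))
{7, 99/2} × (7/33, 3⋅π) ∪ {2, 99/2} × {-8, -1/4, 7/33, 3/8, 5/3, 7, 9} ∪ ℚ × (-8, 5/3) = (ℚ × (-8, 5/3)) ∪ ({7, 99/2} × (7/33, 3⋅π)) ∪ ({2, 99/2} × {-8, -1/4, 7/33, 3/8, 5/3, 7, 9})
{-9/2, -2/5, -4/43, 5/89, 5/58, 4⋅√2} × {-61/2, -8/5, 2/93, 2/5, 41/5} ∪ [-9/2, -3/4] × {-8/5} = ([-9/2, -3/4] × {-8/5}) ∪ ({-9/2, -2/5, -4/43, 5/89, 5/58, 4⋅√2} × {-61/2, -8/5, 2/93, 2/5, 41/5})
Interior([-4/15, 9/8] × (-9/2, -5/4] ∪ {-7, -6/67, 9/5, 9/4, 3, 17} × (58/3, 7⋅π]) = (-4/15, 9/8) × (-9/2, -5/4)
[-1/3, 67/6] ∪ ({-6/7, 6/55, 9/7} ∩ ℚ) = {-6/7} ∪ [-1/3, 67/6]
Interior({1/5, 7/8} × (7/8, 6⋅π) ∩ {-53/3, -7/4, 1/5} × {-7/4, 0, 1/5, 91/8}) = ∅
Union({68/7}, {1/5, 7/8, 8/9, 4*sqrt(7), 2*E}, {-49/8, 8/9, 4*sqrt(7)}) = {-49/8, 1/5, 7/8, 8/9, 68/7, 4*sqrt(7), 2*E}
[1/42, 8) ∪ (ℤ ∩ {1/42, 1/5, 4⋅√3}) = [1/42, 8)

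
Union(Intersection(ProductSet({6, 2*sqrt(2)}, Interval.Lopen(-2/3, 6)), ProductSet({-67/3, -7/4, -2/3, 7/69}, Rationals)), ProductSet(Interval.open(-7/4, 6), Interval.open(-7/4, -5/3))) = ProductSet(Interval.open(-7/4, 6), Interval.open(-7/4, -5/3))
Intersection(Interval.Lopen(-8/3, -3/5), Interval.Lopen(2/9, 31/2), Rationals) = EmptySet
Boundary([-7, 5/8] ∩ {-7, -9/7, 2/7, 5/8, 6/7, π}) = {-7, -9/7, 2/7, 5/8}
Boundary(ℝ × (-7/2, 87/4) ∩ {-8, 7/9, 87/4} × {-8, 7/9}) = {-8, 7/9, 87/4} × {7/9}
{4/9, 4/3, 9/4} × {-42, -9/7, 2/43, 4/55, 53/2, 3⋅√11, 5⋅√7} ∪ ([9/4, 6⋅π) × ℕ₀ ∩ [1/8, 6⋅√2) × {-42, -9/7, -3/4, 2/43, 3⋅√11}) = {4/9, 4/3, 9/4} × {-42, -9/7, 2/43, 4/55, 53/2, 3⋅√11, 5⋅√7}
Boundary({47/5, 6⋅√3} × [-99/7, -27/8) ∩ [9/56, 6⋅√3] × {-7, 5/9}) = {47/5, 6⋅√3} × {-7}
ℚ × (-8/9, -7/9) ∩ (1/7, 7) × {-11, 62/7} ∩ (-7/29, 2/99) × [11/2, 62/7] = ∅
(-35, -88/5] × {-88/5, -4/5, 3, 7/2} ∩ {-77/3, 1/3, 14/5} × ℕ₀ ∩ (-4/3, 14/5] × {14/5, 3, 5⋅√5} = ∅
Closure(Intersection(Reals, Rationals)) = Reals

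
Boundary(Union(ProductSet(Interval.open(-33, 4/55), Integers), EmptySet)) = ProductSet(Interval(-33, 4/55), Integers)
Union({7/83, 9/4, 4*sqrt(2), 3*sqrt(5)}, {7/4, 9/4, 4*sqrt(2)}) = {7/83, 7/4, 9/4, 4*sqrt(2), 3*sqrt(5)}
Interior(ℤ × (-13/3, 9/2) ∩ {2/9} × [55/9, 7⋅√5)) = ∅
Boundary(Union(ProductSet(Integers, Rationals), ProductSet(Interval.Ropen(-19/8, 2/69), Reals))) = ProductSet(Union(Complement(Integers, Interval.open(-19/8, 2/69)), {-19/8, 2/69}), Reals)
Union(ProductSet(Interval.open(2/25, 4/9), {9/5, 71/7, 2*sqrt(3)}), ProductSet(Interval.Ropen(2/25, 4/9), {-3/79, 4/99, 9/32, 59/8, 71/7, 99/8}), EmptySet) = Union(ProductSet(Interval.Ropen(2/25, 4/9), {-3/79, 4/99, 9/32, 59/8, 71/7, 99/8}), ProductSet(Interval.open(2/25, 4/9), {9/5, 71/7, 2*sqrt(3)}))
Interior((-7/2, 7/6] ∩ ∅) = ∅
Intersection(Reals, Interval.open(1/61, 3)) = Interval.open(1/61, 3)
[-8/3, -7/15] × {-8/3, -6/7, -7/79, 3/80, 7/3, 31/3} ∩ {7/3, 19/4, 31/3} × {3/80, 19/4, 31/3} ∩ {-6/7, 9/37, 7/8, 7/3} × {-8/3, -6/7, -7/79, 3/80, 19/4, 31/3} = ∅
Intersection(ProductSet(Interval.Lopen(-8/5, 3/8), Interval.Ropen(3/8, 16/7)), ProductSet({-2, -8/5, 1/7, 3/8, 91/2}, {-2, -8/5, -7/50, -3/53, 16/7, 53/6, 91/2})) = EmptySet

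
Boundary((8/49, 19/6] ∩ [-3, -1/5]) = ∅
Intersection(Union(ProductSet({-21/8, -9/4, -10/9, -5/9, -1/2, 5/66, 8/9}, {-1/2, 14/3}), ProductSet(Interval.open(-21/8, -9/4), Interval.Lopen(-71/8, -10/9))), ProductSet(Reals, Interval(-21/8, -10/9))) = ProductSet(Interval.open(-21/8, -9/4), Interval(-21/8, -10/9))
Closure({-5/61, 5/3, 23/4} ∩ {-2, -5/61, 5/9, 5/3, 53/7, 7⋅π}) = {-5/61, 5/3}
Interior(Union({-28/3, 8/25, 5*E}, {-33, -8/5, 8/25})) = EmptySet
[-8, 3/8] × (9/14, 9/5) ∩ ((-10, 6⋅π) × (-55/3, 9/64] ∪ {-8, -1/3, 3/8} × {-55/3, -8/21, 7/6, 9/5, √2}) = {-8, -1/3, 3/8} × {7/6, √2}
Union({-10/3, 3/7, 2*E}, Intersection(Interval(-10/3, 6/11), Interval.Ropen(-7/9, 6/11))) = Union({-10/3, 2*E}, Interval.Ropen(-7/9, 6/11))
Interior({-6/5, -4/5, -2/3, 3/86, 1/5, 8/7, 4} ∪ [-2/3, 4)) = (-2/3, 4)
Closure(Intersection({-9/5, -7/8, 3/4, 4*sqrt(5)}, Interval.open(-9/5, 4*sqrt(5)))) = {-7/8, 3/4}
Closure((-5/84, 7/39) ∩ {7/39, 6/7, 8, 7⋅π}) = ∅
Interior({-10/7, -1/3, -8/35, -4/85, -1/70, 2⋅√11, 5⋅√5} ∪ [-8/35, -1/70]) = (-8/35, -1/70)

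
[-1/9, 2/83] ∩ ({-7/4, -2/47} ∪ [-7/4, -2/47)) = [-1/9, -2/47]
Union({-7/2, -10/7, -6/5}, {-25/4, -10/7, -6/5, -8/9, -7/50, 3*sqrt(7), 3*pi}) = {-25/4, -7/2, -10/7, -6/5, -8/9, -7/50, 3*sqrt(7), 3*pi}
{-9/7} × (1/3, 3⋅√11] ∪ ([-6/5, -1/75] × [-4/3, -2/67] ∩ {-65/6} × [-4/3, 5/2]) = {-9/7} × (1/3, 3⋅√11]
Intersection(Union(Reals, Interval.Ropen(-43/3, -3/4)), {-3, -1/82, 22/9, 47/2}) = {-3, -1/82, 22/9, 47/2}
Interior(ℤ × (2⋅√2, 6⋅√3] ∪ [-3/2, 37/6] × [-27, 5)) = (((-3/2, 37/6) ∪ ((-3/2, 37/6) \ ℤ)) × (-27, 2⋅√2)) ∪ ((((-3/2, 37/6) \ ℤ) ∪ ((-3/2, 37/6) \ ℤ \ (-3/2, 37/6))) × (-27, 5)) ∪ ((({-1, 0, …, 6} \ ℤ \ (-3/2, 37/6)) ∪ (ℤ \ ({-3/2, 37/6} ∪ (ℤ \ (-3/2, 37/6)))) ∪ (ℤ \ ([-3/2, 37/6] ∪ (ℤ \ (-3/2, 37/6))))) × (2⋅√2, 5))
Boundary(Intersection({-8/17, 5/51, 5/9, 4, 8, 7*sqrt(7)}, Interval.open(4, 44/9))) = EmptySet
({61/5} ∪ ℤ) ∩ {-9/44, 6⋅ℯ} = ∅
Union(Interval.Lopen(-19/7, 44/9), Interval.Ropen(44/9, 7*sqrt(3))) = Interval.open(-19/7, 7*sqrt(3))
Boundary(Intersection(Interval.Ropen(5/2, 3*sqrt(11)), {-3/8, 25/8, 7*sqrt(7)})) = {25/8}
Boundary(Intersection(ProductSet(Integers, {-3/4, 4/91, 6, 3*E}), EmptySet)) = EmptySet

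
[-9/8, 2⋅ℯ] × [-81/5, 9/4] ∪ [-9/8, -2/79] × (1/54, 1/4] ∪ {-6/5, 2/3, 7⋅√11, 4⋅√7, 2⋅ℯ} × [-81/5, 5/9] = ([-9/8, 2⋅ℯ] × [-81/5, 9/4]) ∪ ({-6/5, 2/3, 7⋅√11, 4⋅√7, 2⋅ℯ} × [-81/5, 5/9])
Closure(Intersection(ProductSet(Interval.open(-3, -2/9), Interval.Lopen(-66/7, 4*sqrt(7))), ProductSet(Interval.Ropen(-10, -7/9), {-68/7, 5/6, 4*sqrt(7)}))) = ProductSet(Interval(-3, -7/9), {5/6, 4*sqrt(7)})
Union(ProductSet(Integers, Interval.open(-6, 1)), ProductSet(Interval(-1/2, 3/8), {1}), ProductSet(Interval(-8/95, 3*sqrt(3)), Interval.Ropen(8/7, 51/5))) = Union(ProductSet(Integers, Interval.open(-6, 1)), ProductSet(Interval(-1/2, 3/8), {1}), ProductSet(Interval(-8/95, 3*sqrt(3)), Interval.Ropen(8/7, 51/5)))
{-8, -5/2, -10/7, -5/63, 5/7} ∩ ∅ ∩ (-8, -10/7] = ∅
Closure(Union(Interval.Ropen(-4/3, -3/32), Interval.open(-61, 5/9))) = Interval(-61, 5/9)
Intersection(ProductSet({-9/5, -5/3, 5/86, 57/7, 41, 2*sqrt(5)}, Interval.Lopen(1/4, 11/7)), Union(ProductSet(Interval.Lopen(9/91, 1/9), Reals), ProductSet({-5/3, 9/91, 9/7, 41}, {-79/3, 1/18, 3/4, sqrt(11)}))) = ProductSet({-5/3, 41}, {3/4})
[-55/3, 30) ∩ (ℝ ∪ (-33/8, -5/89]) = [-55/3, 30)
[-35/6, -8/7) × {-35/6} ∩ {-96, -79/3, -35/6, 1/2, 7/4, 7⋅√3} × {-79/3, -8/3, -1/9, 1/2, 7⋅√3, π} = ∅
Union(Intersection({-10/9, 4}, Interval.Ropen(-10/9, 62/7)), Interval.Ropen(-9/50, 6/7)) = Union({-10/9, 4}, Interval.Ropen(-9/50, 6/7))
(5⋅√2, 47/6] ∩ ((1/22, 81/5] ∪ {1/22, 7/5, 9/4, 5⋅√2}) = (5⋅√2, 47/6]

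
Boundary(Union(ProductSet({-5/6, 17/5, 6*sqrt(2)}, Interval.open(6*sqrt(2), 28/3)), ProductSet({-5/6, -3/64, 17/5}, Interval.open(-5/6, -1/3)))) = Union(ProductSet({-5/6, -3/64, 17/5}, Interval(-5/6, -1/3)), ProductSet({-5/6, 17/5, 6*sqrt(2)}, Interval(6*sqrt(2), 28/3)))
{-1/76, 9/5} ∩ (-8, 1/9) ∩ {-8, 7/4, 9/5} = ∅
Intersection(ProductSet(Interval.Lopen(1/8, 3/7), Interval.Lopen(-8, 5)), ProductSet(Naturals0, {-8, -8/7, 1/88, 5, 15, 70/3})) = EmptySet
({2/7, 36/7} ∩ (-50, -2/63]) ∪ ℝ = ℝ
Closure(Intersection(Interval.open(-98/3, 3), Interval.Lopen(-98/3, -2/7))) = Interval(-98/3, -2/7)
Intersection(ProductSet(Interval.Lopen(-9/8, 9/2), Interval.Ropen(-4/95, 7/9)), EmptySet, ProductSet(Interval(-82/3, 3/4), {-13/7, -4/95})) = EmptySet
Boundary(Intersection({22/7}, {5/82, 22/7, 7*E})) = {22/7}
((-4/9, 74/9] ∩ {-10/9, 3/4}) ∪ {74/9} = {3/4, 74/9}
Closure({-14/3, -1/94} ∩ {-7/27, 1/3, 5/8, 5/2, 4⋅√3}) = ∅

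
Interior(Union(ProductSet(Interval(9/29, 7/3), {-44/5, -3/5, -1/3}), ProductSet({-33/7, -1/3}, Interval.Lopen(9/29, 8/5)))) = EmptySet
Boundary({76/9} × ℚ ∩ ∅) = ∅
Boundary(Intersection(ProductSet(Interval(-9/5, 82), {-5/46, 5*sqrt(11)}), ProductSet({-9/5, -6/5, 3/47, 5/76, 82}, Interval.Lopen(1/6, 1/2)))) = EmptySet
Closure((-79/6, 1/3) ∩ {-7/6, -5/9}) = {-7/6, -5/9}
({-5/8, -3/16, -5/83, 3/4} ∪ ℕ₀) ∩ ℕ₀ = ℕ₀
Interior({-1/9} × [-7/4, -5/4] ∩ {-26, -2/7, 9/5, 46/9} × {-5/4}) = ∅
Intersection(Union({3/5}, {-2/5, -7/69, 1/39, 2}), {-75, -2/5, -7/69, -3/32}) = {-2/5, -7/69}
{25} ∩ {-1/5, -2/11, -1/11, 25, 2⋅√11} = {25}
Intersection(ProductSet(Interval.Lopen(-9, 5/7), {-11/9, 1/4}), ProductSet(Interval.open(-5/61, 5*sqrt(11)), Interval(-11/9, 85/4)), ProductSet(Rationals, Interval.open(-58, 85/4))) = ProductSet(Intersection(Interval.Lopen(-5/61, 5/7), Rationals), {-11/9, 1/4})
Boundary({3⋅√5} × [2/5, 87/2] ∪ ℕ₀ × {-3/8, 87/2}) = (ℕ₀ × {-3/8, 87/2}) ∪ ({3⋅√5} × [2/5, 87/2])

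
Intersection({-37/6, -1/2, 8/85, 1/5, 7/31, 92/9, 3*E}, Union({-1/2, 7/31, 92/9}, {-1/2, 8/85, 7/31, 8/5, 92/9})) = {-1/2, 8/85, 7/31, 92/9}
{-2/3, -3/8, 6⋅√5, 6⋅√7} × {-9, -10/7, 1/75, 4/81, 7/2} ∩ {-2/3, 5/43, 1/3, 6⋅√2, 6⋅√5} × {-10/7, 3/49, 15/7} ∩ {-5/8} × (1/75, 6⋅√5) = ∅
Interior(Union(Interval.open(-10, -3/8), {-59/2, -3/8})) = Interval.open(-10, -3/8)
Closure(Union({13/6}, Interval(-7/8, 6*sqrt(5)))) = Interval(-7/8, 6*sqrt(5))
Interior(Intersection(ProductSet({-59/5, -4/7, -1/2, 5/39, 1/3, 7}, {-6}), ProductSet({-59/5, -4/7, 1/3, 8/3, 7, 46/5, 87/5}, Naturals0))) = EmptySet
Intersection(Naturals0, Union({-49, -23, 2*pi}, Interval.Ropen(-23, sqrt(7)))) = Range(0, 3, 1)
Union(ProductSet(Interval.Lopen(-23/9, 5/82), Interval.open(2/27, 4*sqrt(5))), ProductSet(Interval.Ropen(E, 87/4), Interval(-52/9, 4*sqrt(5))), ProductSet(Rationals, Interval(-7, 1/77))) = Union(ProductSet(Interval.Lopen(-23/9, 5/82), Interval.open(2/27, 4*sqrt(5))), ProductSet(Interval.Ropen(E, 87/4), Interval(-52/9, 4*sqrt(5))), ProductSet(Rationals, Interval(-7, 1/77)))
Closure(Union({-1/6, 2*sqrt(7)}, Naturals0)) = Union({-1/6, 2*sqrt(7)}, Naturals0)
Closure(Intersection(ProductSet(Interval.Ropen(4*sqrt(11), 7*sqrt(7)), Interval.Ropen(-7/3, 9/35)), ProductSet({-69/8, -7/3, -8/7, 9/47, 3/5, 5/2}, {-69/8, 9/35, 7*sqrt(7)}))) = EmptySet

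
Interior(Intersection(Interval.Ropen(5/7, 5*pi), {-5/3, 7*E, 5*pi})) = EmptySet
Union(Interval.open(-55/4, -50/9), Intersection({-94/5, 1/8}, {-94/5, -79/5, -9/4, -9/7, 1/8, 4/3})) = Union({-94/5, 1/8}, Interval.open(-55/4, -50/9))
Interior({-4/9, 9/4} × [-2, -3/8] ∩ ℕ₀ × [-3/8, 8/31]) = ∅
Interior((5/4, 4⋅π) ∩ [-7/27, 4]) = (5/4, 4)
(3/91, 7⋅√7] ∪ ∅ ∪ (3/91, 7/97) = (3/91, 7⋅√7]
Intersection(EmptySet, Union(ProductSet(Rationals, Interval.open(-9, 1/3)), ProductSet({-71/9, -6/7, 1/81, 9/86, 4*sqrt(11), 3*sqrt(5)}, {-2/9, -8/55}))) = EmptySet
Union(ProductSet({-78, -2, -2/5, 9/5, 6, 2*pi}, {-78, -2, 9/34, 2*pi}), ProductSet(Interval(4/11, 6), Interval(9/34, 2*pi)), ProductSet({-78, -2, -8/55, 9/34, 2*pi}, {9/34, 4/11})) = Union(ProductSet({-78, -2, -8/55, 9/34, 2*pi}, {9/34, 4/11}), ProductSet({-78, -2, -2/5, 9/5, 6, 2*pi}, {-78, -2, 9/34, 2*pi}), ProductSet(Interval(4/11, 6), Interval(9/34, 2*pi)))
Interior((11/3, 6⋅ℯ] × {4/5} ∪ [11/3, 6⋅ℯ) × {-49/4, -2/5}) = ∅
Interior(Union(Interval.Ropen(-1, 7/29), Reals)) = Interval(-oo, oo)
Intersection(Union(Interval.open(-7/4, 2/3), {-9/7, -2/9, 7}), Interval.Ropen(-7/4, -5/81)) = Interval.open(-7/4, -5/81)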